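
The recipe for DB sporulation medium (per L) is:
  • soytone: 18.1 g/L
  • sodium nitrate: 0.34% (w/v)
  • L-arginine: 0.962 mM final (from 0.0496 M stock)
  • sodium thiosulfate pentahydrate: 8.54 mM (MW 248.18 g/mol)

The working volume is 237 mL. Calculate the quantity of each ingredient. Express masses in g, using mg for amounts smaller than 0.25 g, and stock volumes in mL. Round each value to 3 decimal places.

soytone 4.290 g; sodium nitrate 0.806 g; L-arginine 4.597 mL; sodium thiosulfate pentahydrate 0.502 g

Working volume: 237 mL = 0.237 L.
soytone: 18.1 g/L × 0.237 L = 4.290 g
sodium nitrate: 0.34 g per 100 mL × 237 mL ÷ 100 = 0.806 g
L-arginine: C1V1 = C2V2 → 0.962 mM × 237 mL ÷ 49.6 mM = 4.597 mL
sodium thiosulfate pentahydrate: 8.54 mmol/L × 248.18 g/mol × 0.237 L ÷ 1000 = 0.502 g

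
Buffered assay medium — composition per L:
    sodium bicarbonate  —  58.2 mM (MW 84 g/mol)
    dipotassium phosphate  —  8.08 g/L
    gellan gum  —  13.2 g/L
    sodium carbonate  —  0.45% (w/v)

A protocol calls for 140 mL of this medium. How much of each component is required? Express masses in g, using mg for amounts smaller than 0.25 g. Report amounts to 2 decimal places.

sodium bicarbonate 0.68 g; dipotassium phosphate 1.13 g; gellan gum 1.85 g; sodium carbonate 0.63 g

Target volume = 140 mL = 0.14 L.
sodium bicarbonate: 58.2 mmol/L × 84 g/mol × 0.14 L ÷ 1000 = 0.68 g
dipotassium phosphate: 8.08 g/L × 0.14 L = 1.13 g
gellan gum: 13.2 g/L × 0.14 L = 1.85 g
sodium carbonate: 0.45 g per 100 mL × 140 mL ÷ 100 = 0.63 g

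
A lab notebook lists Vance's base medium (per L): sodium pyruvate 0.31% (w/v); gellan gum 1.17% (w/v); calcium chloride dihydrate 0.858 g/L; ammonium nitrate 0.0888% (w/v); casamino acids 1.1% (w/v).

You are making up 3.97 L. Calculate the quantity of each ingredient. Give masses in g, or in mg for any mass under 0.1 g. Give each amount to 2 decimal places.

Scale factor relative to 1 L: 3.97.
sodium pyruvate: 0.31 g per 100 mL × 3970 mL ÷ 100 = 12.31 g
gellan gum: 1.17 g per 100 mL × 3970 mL ÷ 100 = 46.45 g
calcium chloride dihydrate: 0.858 g/L × 3.97 L = 3.41 g
ammonium nitrate: 0.0888 g per 100 mL × 3970 mL ÷ 100 = 3.53 g
casamino acids: 1.1% w/v = 11 g/L → 11 × 3.97 L = 43.67 g

sodium pyruvate 12.31 g; gellan gum 46.45 g; calcium chloride dihydrate 3.41 g; ammonium nitrate 3.53 g; casamino acids 43.67 g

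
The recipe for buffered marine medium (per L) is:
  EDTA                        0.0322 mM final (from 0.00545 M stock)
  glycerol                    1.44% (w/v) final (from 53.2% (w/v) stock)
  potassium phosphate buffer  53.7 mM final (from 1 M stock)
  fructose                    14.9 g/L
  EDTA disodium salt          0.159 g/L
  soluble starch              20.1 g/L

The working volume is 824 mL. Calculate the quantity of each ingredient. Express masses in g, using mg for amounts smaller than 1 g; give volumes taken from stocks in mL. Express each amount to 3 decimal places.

Target volume = 824 mL = 0.824 L.
EDTA: C1V1 = C2V2 → 0.0322 mM × 824 mL ÷ 5.45 mM = 4.868 mL
glycerol: C1V1 = C2V2 → 1.44% ÷ 53.2% × 824 mL = 22.304 mL
potassium phosphate buffer: dilute stock: 53.7 mM × 824 mL ÷ 1000 mM = 44.249 mL
fructose: 14.9 g/L × 0.824 L = 12.278 g
EDTA disodium salt: 0.159 g/L × 0.824 L = 0.131016 g = 131.016 mg
soluble starch: 20.1 g/L × 0.824 L = 16.562 g

EDTA 4.868 mL; glycerol 22.304 mL; potassium phosphate buffer 44.249 mL; fructose 12.278 g; EDTA disodium salt 131.016 mg; soluble starch 16.562 g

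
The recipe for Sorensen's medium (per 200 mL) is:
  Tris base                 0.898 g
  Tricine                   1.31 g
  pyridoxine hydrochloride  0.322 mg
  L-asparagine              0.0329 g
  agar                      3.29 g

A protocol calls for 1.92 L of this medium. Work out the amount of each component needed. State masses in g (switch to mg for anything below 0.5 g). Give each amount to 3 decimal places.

Ratio of target to recipe volume: 1920 / 200 = 9.6.
Tris base: 0.898 g × (1920 mL / 200 mL) = 8.621 g
Tricine: 1.31 g × (1920 mL / 200 mL) = 12.576 g
pyridoxine hydrochloride: 0.322 mg × (1920 mL / 200 mL) = 3.091 mg
L-asparagine: 0.0329 g × (1920 mL / 200 mL) = 0.31584 g = 315.840 mg
agar: 3.29 g × (1920 mL / 200 mL) = 31.584 g

Tris base 8.621 g; Tricine 12.576 g; pyridoxine hydrochloride 3.091 mg; L-asparagine 315.840 mg; agar 31.584 g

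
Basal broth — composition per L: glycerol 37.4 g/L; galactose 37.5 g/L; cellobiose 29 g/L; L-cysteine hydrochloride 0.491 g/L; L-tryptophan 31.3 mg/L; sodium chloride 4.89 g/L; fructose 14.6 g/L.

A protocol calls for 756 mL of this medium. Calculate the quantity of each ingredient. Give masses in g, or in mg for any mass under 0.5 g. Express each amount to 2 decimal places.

Working volume: 756 mL = 0.756 L.
glycerol: 37.4 g/L × 0.756 L = 28.27 g
galactose: 37.5 g/L × 0.756 L = 28.35 g
cellobiose: 29 g/L × 0.756 L = 21.92 g
L-cysteine hydrochloride: 0.491 g/L × 0.756 L = 0.371196 g = 371.20 mg
L-tryptophan: 31.3 mg/L × 0.756 L = 23.66 mg
sodium chloride: 4.89 g/L × 0.756 L = 3.70 g
fructose: 14.6 g/L × 0.756 L = 11.04 g

glycerol 28.27 g; galactose 28.35 g; cellobiose 21.92 g; L-cysteine hydrochloride 371.20 mg; L-tryptophan 23.66 mg; sodium chloride 3.70 g; fructose 11.04 g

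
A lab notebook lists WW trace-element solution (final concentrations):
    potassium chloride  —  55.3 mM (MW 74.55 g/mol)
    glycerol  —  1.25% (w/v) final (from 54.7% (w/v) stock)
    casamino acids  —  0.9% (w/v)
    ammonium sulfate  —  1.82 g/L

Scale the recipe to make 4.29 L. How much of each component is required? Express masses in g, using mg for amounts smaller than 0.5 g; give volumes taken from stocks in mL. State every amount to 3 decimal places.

Working volume: 4.29 L.
potassium chloride: 55.3 mmol/L × 74.55 g/mol × 4.29 L ÷ 1000 = 17.686 g
glycerol: C1V1 = C2V2 → 1.25% ÷ 54.7% × 4290 mL = 98.035 mL
casamino acids: 0.9 g per 100 mL × 4290 mL ÷ 100 = 38.610 g
ammonium sulfate: 1.82 g/L × 4.29 L = 7.808 g

potassium chloride 17.686 g; glycerol 98.035 mL; casamino acids 38.610 g; ammonium sulfate 7.808 g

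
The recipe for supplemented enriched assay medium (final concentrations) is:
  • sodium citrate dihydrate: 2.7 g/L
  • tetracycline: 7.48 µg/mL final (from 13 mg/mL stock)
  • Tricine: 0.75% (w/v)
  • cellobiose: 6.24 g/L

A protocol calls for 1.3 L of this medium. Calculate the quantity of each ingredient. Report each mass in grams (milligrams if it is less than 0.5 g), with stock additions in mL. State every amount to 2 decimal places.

sodium citrate dihydrate 3.51 g; tetracycline 0.75 mL; Tricine 9.75 g; cellobiose 8.11 g

Working volume: 1.3 L.
sodium citrate dihydrate: 2.7 g/L × 1.3 L = 3.51 g
tetracycline: C1V1 = C2V2 → 7.48 µg/mL × 1300 mL ÷ 13000 µg/mL = 0.75 mL
Tricine: 0.75 g per 100 mL × 1300 mL ÷ 100 = 9.75 g
cellobiose: 6.24 g/L × 1.3 L = 8.11 g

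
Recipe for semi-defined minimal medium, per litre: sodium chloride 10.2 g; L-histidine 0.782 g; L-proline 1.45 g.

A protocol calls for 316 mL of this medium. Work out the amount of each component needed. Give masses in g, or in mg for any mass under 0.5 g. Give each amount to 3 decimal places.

sodium chloride 3.223 g; L-histidine 247.112 mg; L-proline 458.200 mg

Scale factor = 316 mL / 1000 mL = 0.316.
sodium chloride: 10.2 g × (316 mL / 1000 mL) = 3.223 g
L-histidine: 0.782 g × (316 mL / 1000 mL) = 0.247112 g = 247.112 mg
L-proline: 1.45 g × (316 mL / 1000 mL) = 0.4582 g = 458.200 mg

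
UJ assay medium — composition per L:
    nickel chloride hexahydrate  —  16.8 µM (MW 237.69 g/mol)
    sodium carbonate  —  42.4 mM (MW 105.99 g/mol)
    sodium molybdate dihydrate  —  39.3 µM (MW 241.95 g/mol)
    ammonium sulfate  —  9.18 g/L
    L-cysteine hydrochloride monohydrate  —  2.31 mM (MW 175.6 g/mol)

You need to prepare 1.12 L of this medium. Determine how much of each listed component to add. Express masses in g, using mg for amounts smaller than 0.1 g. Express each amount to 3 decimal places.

nickel chloride hexahydrate 4.472 mg; sodium carbonate 5.033 g; sodium molybdate dihydrate 10.650 mg; ammonium sulfate 10.282 g; L-cysteine hydrochloride monohydrate 0.454 g

Scale factor relative to 1 L: 1.12.
nickel chloride hexahydrate: 16.8 µmol/L × 237.69 g/mol × 1.12 L ÷ 1000 = 4.472 mg
sodium carbonate: 42.4 mmol/L × 105.99 g/mol × 1.12 L ÷ 1000 = 5.033 g
sodium molybdate dihydrate: 39.3 µmol/L × 241.95 g/mol × 1.12 L ÷ 1000 = 10.650 mg
ammonium sulfate: 9.18 g/L × 1.12 L = 10.282 g
L-cysteine hydrochloride monohydrate: 2.31 mmol/L × 175.6 g/mol × 1.12 L ÷ 1000 = 0.454 g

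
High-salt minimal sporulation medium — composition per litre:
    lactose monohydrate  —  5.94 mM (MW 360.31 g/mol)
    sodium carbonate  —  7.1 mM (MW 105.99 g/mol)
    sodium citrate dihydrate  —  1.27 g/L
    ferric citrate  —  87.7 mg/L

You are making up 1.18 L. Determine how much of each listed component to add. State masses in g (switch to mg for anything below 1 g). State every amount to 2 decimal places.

Working volume: 1.18 L.
lactose monohydrate: 5.94 mmol/L × 360.31 g/mol × 1.18 L ÷ 1000 = 2.53 g
sodium carbonate: 7.1 mmol/L × 105.99 mg/mmol × 1.18 L = 887.98 mg
sodium citrate dihydrate: 1.27 g/L × 1.18 L = 1.50 g
ferric citrate: 87.7 mg/L × 1.18 L = 103.49 mg

lactose monohydrate 2.53 g; sodium carbonate 887.98 mg; sodium citrate dihydrate 1.50 g; ferric citrate 103.49 mg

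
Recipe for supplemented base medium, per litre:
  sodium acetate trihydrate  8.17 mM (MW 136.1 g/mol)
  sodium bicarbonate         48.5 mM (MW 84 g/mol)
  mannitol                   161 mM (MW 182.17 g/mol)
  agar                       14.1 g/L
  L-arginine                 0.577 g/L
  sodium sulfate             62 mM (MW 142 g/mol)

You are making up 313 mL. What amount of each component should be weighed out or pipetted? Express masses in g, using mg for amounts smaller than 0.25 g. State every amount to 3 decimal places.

Scale factor relative to 1 L: 0.313.
sodium acetate trihydrate: 8.17 mmol/L × 136.1 g/mol × 0.313 L ÷ 1000 = 0.348 g
sodium bicarbonate: 48.5 mmol/L × 84 g/mol × 0.313 L ÷ 1000 = 1.275 g
mannitol: 161 mmol/L × 182.17 g/mol × 0.313 L ÷ 1000 = 9.180 g
agar: 14.1 g/L × 0.313 L = 4.413 g
L-arginine: 0.577 g/L × 0.313 L = 0.180601 g = 180.601 mg
sodium sulfate: 62 mmol/L × 142 g/mol × 0.313 L ÷ 1000 = 2.756 g

sodium acetate trihydrate 0.348 g; sodium bicarbonate 1.275 g; mannitol 9.180 g; agar 4.413 g; L-arginine 180.601 mg; sodium sulfate 2.756 g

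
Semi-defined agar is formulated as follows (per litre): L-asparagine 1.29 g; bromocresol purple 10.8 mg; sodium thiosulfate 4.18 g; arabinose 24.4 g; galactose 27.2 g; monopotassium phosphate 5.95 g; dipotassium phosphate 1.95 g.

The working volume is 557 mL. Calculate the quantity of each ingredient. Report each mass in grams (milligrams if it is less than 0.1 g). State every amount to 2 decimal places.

Scale factor = 557 mL / 1000 mL = 0.557.
L-asparagine: 1.29 g × (557 mL / 1000 mL) = 0.72 g
bromocresol purple: 10.8 mg × (557 mL / 1000 mL) = 6.02 mg
sodium thiosulfate: 4.18 g × (557 mL / 1000 mL) = 2.33 g
arabinose: 24.4 g × (557 mL / 1000 mL) = 13.59 g
galactose: 27.2 g × (557 mL / 1000 mL) = 15.15 g
monopotassium phosphate: 5.95 g × (557 mL / 1000 mL) = 3.31 g
dipotassium phosphate: 1.95 g × (557 mL / 1000 mL) = 1.09 g

L-asparagine 0.72 g; bromocresol purple 6.02 mg; sodium thiosulfate 2.33 g; arabinose 13.59 g; galactose 15.15 g; monopotassium phosphate 3.31 g; dipotassium phosphate 1.09 g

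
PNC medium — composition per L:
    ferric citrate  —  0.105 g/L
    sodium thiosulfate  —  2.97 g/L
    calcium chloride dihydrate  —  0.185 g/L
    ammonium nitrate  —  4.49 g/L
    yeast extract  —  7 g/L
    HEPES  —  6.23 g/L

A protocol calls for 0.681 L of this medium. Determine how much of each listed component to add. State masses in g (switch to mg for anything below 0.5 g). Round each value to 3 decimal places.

ferric citrate 71.505 mg; sodium thiosulfate 2.023 g; calcium chloride dihydrate 125.985 mg; ammonium nitrate 3.058 g; yeast extract 4.767 g; HEPES 4.243 g

Working volume: 0.681 L.
ferric citrate: 0.105 g/L × 0.681 L = 0.071505 g = 71.505 mg
sodium thiosulfate: 2.97 g/L × 0.681 L = 2.023 g
calcium chloride dihydrate: 0.185 g/L × 0.681 L = 0.125985 g = 125.985 mg
ammonium nitrate: 4.49 g/L × 0.681 L = 3.058 g
yeast extract: 7 g/L × 0.681 L = 4.767 g
HEPES: 6.23 g/L × 0.681 L = 4.243 g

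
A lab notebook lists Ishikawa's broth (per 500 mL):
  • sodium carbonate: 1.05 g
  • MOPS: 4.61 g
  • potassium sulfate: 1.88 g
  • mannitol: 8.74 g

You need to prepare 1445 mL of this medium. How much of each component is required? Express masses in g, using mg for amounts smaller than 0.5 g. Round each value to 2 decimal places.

Ratio of target to recipe volume: 1445 / 500 = 2.89.
sodium carbonate: 1.05 g × (1445 mL / 500 mL) = 3.03 g
MOPS: 4.61 g × (1445 mL / 500 mL) = 13.32 g
potassium sulfate: 1.88 g × (1445 mL / 500 mL) = 5.43 g
mannitol: 8.74 g × (1445 mL / 500 mL) = 25.26 g

sodium carbonate 3.03 g; MOPS 13.32 g; potassium sulfate 5.43 g; mannitol 25.26 g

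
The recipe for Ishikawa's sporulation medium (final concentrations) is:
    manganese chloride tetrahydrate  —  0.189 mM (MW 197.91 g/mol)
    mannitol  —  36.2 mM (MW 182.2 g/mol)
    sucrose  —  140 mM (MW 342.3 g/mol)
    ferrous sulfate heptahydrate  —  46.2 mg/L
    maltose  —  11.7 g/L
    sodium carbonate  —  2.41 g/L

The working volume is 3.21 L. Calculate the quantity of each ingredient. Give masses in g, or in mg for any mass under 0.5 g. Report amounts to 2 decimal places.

Working volume: 3.21 L.
manganese chloride tetrahydrate: 0.189 mmol/L × 197.91 mg/mmol × 3.21 L = 120.07 mg
mannitol: 36.2 mmol/L × 182.2 g/mol × 3.21 L ÷ 1000 = 21.17 g
sucrose: 140 mmol/L × 342.3 g/mol × 3.21 L ÷ 1000 = 153.83 g
ferrous sulfate heptahydrate: 46.2 mg/L × 3.21 L = 148.30 mg
maltose: 11.7 g/L × 3.21 L = 37.56 g
sodium carbonate: 2.41 g/L × 3.21 L = 7.74 g

manganese chloride tetrahydrate 120.07 mg; mannitol 21.17 g; sucrose 153.83 g; ferrous sulfate heptahydrate 148.30 mg; maltose 37.56 g; sodium carbonate 7.74 g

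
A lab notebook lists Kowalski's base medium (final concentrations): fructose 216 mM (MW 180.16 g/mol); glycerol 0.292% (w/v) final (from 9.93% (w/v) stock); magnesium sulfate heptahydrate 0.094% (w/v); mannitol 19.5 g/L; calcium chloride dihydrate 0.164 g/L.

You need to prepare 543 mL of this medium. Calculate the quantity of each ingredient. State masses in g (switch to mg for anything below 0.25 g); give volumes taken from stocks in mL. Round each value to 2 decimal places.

Target volume = 543 mL = 0.543 L.
fructose: 216 mmol/L × 180.16 g/mol × 0.543 L ÷ 1000 = 21.13 g
glycerol: dilute stock: 0.292% ÷ 9.93% × 543 mL = 15.97 mL
magnesium sulfate heptahydrate: 0.094% w/v = 0.94 g/L → 0.94 × 0.543 L = 0.51 g
mannitol: 19.5 g/L × 0.543 L = 10.59 g
calcium chloride dihydrate: 0.164 g/L × 0.543 L = 0.089052 g = 89.05 mg

fructose 21.13 g; glycerol 15.97 mL; magnesium sulfate heptahydrate 0.51 g; mannitol 10.59 g; calcium chloride dihydrate 89.05 mg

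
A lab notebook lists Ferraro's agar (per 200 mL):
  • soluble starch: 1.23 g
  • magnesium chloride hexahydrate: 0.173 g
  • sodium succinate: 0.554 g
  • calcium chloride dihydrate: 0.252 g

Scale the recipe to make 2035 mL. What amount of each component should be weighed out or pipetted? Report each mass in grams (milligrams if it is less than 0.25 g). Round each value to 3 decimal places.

soluble starch 12.515 g; magnesium chloride hexahydrate 1.760 g; sodium succinate 5.637 g; calcium chloride dihydrate 2.564 g

Ratio of target to recipe volume: 2035 / 200 = 10.175.
soluble starch: 1.23 g × (2035 mL / 200 mL) = 12.515 g
magnesium chloride hexahydrate: 0.173 g × (2035 mL / 200 mL) = 1.760 g
sodium succinate: 0.554 g × (2035 mL / 200 mL) = 5.637 g
calcium chloride dihydrate: 0.252 g × (2035 mL / 200 mL) = 2.564 g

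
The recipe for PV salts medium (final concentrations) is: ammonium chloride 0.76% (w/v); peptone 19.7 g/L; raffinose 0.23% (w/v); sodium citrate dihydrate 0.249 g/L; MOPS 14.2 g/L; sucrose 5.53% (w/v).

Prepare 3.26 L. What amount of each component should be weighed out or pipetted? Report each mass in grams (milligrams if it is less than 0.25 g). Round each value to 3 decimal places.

ammonium chloride 24.776 g; peptone 64.222 g; raffinose 7.498 g; sodium citrate dihydrate 0.812 g; MOPS 46.292 g; sucrose 180.278 g

Working volume: 3.26 L.
ammonium chloride: 0.76% w/v = 7.6 g/L → 7.6 × 3.26 L = 24.776 g
peptone: 19.7 g/L × 3.26 L = 64.222 g
raffinose: 0.23% w/v = 2.3 g/L → 2.3 × 3.26 L = 7.498 g
sodium citrate dihydrate: 0.249 g/L × 3.26 L = 0.812 g
MOPS: 14.2 g/L × 3.26 L = 46.292 g
sucrose: 5.53% w/v = 55.3 g/L → 55.3 × 3.26 L = 180.278 g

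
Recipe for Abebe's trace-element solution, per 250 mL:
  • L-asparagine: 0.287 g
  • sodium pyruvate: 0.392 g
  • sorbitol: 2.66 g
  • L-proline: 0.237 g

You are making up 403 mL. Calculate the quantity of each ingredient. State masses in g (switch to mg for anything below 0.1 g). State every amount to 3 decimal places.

Scale factor = 403 mL / 250 mL = 1.612.
L-asparagine: 0.287 g × (403 mL / 250 mL) = 0.463 g
sodium pyruvate: 0.392 g × (403 mL / 250 mL) = 0.632 g
sorbitol: 2.66 g × (403 mL / 250 mL) = 4.288 g
L-proline: 0.237 g × (403 mL / 250 mL) = 0.382 g

L-asparagine 0.463 g; sodium pyruvate 0.632 g; sorbitol 4.288 g; L-proline 0.382 g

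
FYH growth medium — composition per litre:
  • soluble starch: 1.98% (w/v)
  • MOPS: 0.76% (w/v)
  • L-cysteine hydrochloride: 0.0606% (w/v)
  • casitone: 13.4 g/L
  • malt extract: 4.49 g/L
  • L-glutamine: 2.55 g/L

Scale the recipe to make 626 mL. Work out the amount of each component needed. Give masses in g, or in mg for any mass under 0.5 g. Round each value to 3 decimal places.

Target volume = 626 mL = 0.626 L.
soluble starch: 1.98 g per 100 mL × 626 mL ÷ 100 = 12.395 g
MOPS: 0.76 g per 100 mL × 626 mL ÷ 100 = 4.758 g
L-cysteine hydrochloride: 0.0606% w/v = 0.606 g/L → 0.606 × 0.626 L = 0.379356 g = 379.356 mg
casitone: 13.4 g/L × 0.626 L = 8.388 g
malt extract: 4.49 g/L × 0.626 L = 2.811 g
L-glutamine: 2.55 g/L × 0.626 L = 1.596 g

soluble starch 12.395 g; MOPS 4.758 g; L-cysteine hydrochloride 379.356 mg; casitone 8.388 g; malt extract 2.811 g; L-glutamine 1.596 g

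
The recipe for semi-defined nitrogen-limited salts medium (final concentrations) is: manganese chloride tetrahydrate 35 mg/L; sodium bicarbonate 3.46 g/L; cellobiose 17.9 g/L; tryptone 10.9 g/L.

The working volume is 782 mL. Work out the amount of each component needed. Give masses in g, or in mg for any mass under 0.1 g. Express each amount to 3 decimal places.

manganese chloride tetrahydrate 27.370 mg; sodium bicarbonate 2.706 g; cellobiose 13.998 g; tryptone 8.524 g

Scale factor relative to 1 L: 0.782.
manganese chloride tetrahydrate: 35 mg/L × 0.782 L = 27.370 mg
sodium bicarbonate: 3.46 g/L × 0.782 L = 2.706 g
cellobiose: 17.9 g/L × 0.782 L = 13.998 g
tryptone: 10.9 g/L × 0.782 L = 8.524 g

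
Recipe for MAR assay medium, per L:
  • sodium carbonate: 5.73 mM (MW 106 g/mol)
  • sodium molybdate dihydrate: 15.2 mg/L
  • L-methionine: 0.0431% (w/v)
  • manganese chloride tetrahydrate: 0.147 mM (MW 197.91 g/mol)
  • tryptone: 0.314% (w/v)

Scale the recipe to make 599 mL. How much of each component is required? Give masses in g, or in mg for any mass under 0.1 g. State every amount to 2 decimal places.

sodium carbonate 0.36 g; sodium molybdate dihydrate 9.10 mg; L-methionine 0.26 g; manganese chloride tetrahydrate 17.43 mg; tryptone 1.88 g

Scale factor relative to 1 L: 0.599.
sodium carbonate: 5.73 mmol/L × 106 g/mol × 0.599 L ÷ 1000 = 0.36 g
sodium molybdate dihydrate: 15.2 mg/L × 0.599 L = 9.10 mg
L-methionine: 0.0431 g per 100 mL × 599 mL ÷ 100 = 0.26 g
manganese chloride tetrahydrate: 0.147 mmol/L × 197.91 mg/mmol × 0.599 L = 17.43 mg
tryptone: 0.314% w/v = 3.14 g/L → 3.14 × 0.599 L = 1.88 g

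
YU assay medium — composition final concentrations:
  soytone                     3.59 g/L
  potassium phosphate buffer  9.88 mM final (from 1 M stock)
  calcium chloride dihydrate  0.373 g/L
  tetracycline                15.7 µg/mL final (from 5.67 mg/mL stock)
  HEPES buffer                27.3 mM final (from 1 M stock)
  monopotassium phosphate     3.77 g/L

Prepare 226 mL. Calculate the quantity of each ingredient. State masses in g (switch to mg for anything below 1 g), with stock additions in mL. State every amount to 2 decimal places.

soytone 811.34 mg; potassium phosphate buffer 2.23 mL; calcium chloride dihydrate 84.30 mg; tetracycline 0.63 mL; HEPES buffer 6.17 mL; monopotassium phosphate 852.02 mg

Working volume: 226 mL = 0.226 L.
soytone: 3.59 g/L × 0.226 L = 0.81134 g = 811.34 mg
potassium phosphate buffer: C1V1 = C2V2 → 9.88 mM × 226 mL ÷ 1000 mM = 2.23 mL
calcium chloride dihydrate: 0.373 g/L × 0.226 L = 0.084298 g = 84.30 mg
tetracycline: dilute stock: 15.7 µg/mL × 226 mL ÷ 5670 µg/mL = 0.63 mL
HEPES buffer: C1V1 = C2V2 → 27.3 mM × 226 mL ÷ 1000 mM = 6.17 mL
monopotassium phosphate: 3.77 g/L × 0.226 L = 0.85202 g = 852.02 mg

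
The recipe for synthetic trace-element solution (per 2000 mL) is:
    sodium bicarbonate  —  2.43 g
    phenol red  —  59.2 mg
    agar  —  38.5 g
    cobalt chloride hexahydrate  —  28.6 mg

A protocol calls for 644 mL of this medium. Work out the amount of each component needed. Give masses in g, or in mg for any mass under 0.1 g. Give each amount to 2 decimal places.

Ratio of target to recipe volume: 644 / 2000 = 0.322.
sodium bicarbonate: 2.43 g × (644 mL / 2000 mL) = 0.78 g
phenol red: 59.2 mg × (644 mL / 2000 mL) = 19.06 mg
agar: 38.5 g × (644 mL / 2000 mL) = 12.40 g
cobalt chloride hexahydrate: 28.6 mg × (644 mL / 2000 mL) = 9.21 mg

sodium bicarbonate 0.78 g; phenol red 19.06 mg; agar 12.40 g; cobalt chloride hexahydrate 9.21 mg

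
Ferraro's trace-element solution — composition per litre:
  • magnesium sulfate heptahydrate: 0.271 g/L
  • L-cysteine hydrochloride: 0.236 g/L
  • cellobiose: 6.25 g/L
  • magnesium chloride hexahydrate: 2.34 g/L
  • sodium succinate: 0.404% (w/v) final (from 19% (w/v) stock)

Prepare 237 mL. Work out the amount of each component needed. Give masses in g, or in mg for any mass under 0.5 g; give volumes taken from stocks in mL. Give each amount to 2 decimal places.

Working volume: 237 mL = 0.237 L.
magnesium sulfate heptahydrate: 0.271 g/L × 0.237 L = 0.064227 g = 64.23 mg
L-cysteine hydrochloride: 0.236 g/L × 0.237 L = 0.055932 g = 55.93 mg
cellobiose: 6.25 g/L × 0.237 L = 1.48 g
magnesium chloride hexahydrate: 2.34 g/L × 0.237 L = 0.55 g
sodium succinate: V = C2·V2/C1 = 0.404% ÷ 19% × 237 mL = 5.04 mL

magnesium sulfate heptahydrate 64.23 mg; L-cysteine hydrochloride 55.93 mg; cellobiose 1.48 g; magnesium chloride hexahydrate 0.55 g; sodium succinate 5.04 mL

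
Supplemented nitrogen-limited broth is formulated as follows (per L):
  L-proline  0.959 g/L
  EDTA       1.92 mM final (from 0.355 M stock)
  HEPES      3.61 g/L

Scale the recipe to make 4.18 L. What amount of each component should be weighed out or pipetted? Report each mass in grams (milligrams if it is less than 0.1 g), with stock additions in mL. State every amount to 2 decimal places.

Scale factor relative to 1 L: 4.18.
L-proline: 0.959 g/L × 4.18 L = 4.01 g
EDTA: dilute stock: 1.92 mM × 4180 mL ÷ 355 mM = 22.61 mL
HEPES: 3.61 g/L × 4.18 L = 15.09 g

L-proline 4.01 g; EDTA 22.61 mL; HEPES 15.09 g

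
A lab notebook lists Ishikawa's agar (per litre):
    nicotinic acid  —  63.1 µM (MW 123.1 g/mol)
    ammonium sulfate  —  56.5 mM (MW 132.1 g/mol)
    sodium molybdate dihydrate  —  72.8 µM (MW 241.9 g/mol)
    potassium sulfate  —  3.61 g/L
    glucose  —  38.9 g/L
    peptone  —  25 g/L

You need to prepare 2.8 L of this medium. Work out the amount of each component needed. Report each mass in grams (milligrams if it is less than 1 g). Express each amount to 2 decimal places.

Scale factor relative to 1 L: 2.8.
nicotinic acid: 63.1 µmol/L × 123.1 g/mol × 2.8 L ÷ 1000 = 21.75 mg
ammonium sulfate: 56.5 mmol/L × 132.1 g/mol × 2.8 L ÷ 1000 = 20.90 g
sodium molybdate dihydrate: 72.8 µmol/L × 241.9 g/mol × 2.8 L ÷ 1000 = 49.31 mg
potassium sulfate: 3.61 g/L × 2.8 L = 10.11 g
glucose: 38.9 g/L × 2.8 L = 108.92 g
peptone: 25 g/L × 2.8 L = 70.00 g

nicotinic acid 21.75 mg; ammonium sulfate 20.90 g; sodium molybdate dihydrate 49.31 mg; potassium sulfate 10.11 g; glucose 108.92 g; peptone 70.00 g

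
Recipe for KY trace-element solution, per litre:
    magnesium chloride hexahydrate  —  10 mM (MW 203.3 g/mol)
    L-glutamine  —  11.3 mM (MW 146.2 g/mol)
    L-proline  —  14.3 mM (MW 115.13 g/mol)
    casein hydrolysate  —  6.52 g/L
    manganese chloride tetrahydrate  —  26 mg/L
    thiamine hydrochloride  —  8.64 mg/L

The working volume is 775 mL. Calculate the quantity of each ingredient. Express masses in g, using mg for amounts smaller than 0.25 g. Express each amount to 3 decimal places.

Working volume: 775 mL = 0.775 L.
magnesium chloride hexahydrate: 10 mmol/L × 203.3 g/mol × 0.775 L ÷ 1000 = 1.576 g
L-glutamine: 11.3 mmol/L × 146.2 g/mol × 0.775 L ÷ 1000 = 1.280 g
L-proline: 14.3 mmol/L × 115.13 g/mol × 0.775 L ÷ 1000 = 1.276 g
casein hydrolysate: 6.52 g/L × 0.775 L = 5.053 g
manganese chloride tetrahydrate: 26 mg/L × 0.775 L = 20.150 mg
thiamine hydrochloride: 8.64 mg/L × 0.775 L = 6.696 mg

magnesium chloride hexahydrate 1.576 g; L-glutamine 1.280 g; L-proline 1.276 g; casein hydrolysate 5.053 g; manganese chloride tetrahydrate 20.150 mg; thiamine hydrochloride 6.696 mg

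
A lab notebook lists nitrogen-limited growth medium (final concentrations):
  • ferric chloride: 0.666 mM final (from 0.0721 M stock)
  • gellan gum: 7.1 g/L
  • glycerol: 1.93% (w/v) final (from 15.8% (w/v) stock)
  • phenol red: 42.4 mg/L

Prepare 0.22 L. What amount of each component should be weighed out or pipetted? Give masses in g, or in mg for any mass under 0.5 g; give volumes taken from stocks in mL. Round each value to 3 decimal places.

Working volume: 0.22 L.
ferric chloride: C1V1 = C2V2 → 0.666 mM × 220 mL ÷ 72.1 mM = 2.032 mL
gellan gum: 7.1 g/L × 0.22 L = 1.562 g
glycerol: V = C2·V2/C1 = 1.93% ÷ 15.8% × 220 mL = 26.873 mL
phenol red: 42.4 mg/L × 0.22 L = 9.328 mg

ferric chloride 2.032 mL; gellan gum 1.562 g; glycerol 26.873 mL; phenol red 9.328 mg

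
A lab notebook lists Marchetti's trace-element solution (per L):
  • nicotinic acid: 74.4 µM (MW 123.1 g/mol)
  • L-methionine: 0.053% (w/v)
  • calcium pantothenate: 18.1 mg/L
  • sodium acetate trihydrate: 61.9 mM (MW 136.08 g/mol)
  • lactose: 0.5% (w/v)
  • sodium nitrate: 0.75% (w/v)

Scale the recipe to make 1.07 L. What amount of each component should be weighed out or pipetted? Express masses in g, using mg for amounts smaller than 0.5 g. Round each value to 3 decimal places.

nicotinic acid 9.800 mg; L-methionine 0.567 g; calcium pantothenate 19.367 mg; sodium acetate trihydrate 9.013 g; lactose 5.350 g; sodium nitrate 8.025 g

Scale factor relative to 1 L: 1.07.
nicotinic acid: 74.4 µmol/L × 123.1 g/mol × 1.07 L ÷ 1000 = 9.800 mg
L-methionine: 0.053% w/v = 0.53 g/L → 0.53 × 1.07 L = 0.567 g
calcium pantothenate: 18.1 mg/L × 1.07 L = 19.367 mg
sodium acetate trihydrate: 61.9 mmol/L × 136.08 g/mol × 1.07 L ÷ 1000 = 9.013 g
lactose: 0.5 g per 100 mL × 1070 mL ÷ 100 = 5.350 g
sodium nitrate: 0.75% w/v = 7.5 g/L → 7.5 × 1.07 L = 8.025 g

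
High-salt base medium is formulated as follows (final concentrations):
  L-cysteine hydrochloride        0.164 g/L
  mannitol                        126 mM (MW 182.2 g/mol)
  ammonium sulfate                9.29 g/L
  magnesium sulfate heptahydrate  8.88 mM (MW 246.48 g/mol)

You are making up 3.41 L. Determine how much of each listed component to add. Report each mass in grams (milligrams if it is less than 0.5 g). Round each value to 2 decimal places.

L-cysteine hydrochloride 0.56 g; mannitol 78.28 g; ammonium sulfate 31.68 g; magnesium sulfate heptahydrate 7.46 g

Scale factor relative to 1 L: 3.41.
L-cysteine hydrochloride: 0.164 g/L × 3.41 L = 0.56 g
mannitol: 126 mmol/L × 182.2 g/mol × 3.41 L ÷ 1000 = 78.28 g
ammonium sulfate: 9.29 g/L × 3.41 L = 31.68 g
magnesium sulfate heptahydrate: 8.88 mmol/L × 246.48 g/mol × 3.41 L ÷ 1000 = 7.46 g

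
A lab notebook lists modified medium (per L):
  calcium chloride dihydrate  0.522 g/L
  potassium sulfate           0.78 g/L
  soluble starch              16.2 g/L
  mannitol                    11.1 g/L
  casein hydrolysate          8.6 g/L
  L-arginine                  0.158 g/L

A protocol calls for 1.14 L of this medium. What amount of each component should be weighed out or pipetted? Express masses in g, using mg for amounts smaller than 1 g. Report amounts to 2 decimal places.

Working volume: 1.14 L.
calcium chloride dihydrate: 0.522 g/L × 1.14 L = 0.59508 g = 595.08 mg
potassium sulfate: 0.78 g/L × 1.14 L = 0.8892 g = 889.20 mg
soluble starch: 16.2 g/L × 1.14 L = 18.47 g
mannitol: 11.1 g/L × 1.14 L = 12.65 g
casein hydrolysate: 8.6 g/L × 1.14 L = 9.80 g
L-arginine: 0.158 g/L × 1.14 L = 0.18012 g = 180.12 mg

calcium chloride dihydrate 595.08 mg; potassium sulfate 889.20 mg; soluble starch 18.47 g; mannitol 12.65 g; casein hydrolysate 9.80 g; L-arginine 180.12 mg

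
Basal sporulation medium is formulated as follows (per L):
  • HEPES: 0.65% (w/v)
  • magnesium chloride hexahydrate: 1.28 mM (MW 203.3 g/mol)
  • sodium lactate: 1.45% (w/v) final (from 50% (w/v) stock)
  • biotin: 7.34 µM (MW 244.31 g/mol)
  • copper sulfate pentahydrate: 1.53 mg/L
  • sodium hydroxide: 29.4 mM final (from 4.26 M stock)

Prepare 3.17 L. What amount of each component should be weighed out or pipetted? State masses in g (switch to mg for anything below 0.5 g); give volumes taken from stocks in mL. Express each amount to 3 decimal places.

HEPES 20.605 g; magnesium chloride hexahydrate 0.825 g; sodium lactate 91.930 mL; biotin 5.685 mg; copper sulfate pentahydrate 4.850 mg; sodium hydroxide 21.877 mL

Scale factor relative to 1 L: 3.17.
HEPES: 0.65 g per 100 mL × 3170 mL ÷ 100 = 20.605 g
magnesium chloride hexahydrate: 1.28 mmol/L × 203.3 g/mol × 3.17 L ÷ 1000 = 0.825 g
sodium lactate: V = C2·V2/C1 = 1.45% ÷ 50% × 3170 mL = 91.930 mL
biotin: 7.34 µmol/L × 244.31 g/mol × 3.17 L ÷ 1000 = 5.685 mg
copper sulfate pentahydrate: 1.53 mg/L × 3.17 L = 4.850 mg
sodium hydroxide: dilute stock: 29.4 mM × 3170 mL ÷ 4260 mM = 21.877 mL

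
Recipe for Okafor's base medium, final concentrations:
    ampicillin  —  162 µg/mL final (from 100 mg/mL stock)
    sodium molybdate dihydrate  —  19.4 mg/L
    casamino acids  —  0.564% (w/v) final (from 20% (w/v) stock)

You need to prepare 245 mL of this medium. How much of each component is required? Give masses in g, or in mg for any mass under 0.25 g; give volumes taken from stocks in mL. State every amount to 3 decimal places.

ampicillin 0.397 mL; sodium molybdate dihydrate 4.753 mg; casamino acids 6.909 mL

Working volume: 245 mL = 0.245 L.
ampicillin: C1V1 = C2V2 → 162 µg/mL × 245 mL ÷ 100000 µg/mL = 0.397 mL
sodium molybdate dihydrate: 19.4 mg/L × 0.245 L = 4.753 mg
casamino acids: dilute stock: 0.564% ÷ 20% × 245 mL = 6.909 mL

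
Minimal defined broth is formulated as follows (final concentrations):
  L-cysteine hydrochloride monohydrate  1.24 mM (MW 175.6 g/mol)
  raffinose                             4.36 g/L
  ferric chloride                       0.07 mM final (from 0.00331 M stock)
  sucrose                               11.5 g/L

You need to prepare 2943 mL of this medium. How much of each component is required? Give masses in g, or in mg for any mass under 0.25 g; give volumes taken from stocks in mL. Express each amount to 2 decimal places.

L-cysteine hydrochloride monohydrate 0.64 g; raffinose 12.83 g; ferric chloride 62.24 mL; sucrose 33.84 g

Target volume = 2943 mL = 2.943 L.
L-cysteine hydrochloride monohydrate: 1.24 mmol/L × 175.6 g/mol × 2.943 L ÷ 1000 = 0.64 g
raffinose: 4.36 g/L × 2.943 L = 12.83 g
ferric chloride: V = C2·V2/C1 = 0.07 mM × 2943 mL ÷ 3.31 mM = 62.24 mL
sucrose: 11.5 g/L × 2.943 L = 33.84 g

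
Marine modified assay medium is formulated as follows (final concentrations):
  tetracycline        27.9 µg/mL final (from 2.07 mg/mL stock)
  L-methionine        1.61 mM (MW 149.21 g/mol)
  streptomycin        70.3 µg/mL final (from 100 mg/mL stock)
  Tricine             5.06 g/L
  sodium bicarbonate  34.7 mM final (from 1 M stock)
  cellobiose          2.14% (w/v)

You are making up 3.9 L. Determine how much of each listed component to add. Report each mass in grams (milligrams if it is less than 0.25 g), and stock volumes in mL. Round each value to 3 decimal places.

tetracycline 52.565 mL; L-methionine 0.937 g; streptomycin 2.742 mL; Tricine 19.734 g; sodium bicarbonate 135.330 mL; cellobiose 83.460 g

Working volume: 3.9 L.
tetracycline: C1V1 = C2V2 → 27.9 µg/mL × 3900 mL ÷ 2070 µg/mL = 52.565 mL
L-methionine: 1.61 mmol/L × 149.21 g/mol × 3.9 L ÷ 1000 = 0.937 g
streptomycin: C1V1 = C2V2 → 70.3 µg/mL × 3900 mL ÷ 100000 µg/mL = 2.742 mL
Tricine: 5.06 g/L × 3.9 L = 19.734 g
sodium bicarbonate: dilute stock: 34.7 mM × 3900 mL ÷ 1000 mM = 135.330 mL
cellobiose: 2.14% w/v = 21.4 g/L → 21.4 × 3.9 L = 83.460 g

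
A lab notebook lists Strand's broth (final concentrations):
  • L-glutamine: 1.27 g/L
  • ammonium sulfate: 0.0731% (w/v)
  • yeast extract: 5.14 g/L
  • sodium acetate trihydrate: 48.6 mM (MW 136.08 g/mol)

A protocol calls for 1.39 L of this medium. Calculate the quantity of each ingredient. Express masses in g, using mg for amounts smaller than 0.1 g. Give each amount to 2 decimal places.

L-glutamine 1.77 g; ammonium sulfate 1.02 g; yeast extract 7.14 g; sodium acetate trihydrate 9.19 g

Scale factor relative to 1 L: 1.39.
L-glutamine: 1.27 g/L × 1.39 L = 1.77 g
ammonium sulfate: 0.0731 g per 100 mL × 1390 mL ÷ 100 = 1.02 g
yeast extract: 5.14 g/L × 1.39 L = 7.14 g
sodium acetate trihydrate: 48.6 mmol/L × 136.08 g/mol × 1.39 L ÷ 1000 = 9.19 g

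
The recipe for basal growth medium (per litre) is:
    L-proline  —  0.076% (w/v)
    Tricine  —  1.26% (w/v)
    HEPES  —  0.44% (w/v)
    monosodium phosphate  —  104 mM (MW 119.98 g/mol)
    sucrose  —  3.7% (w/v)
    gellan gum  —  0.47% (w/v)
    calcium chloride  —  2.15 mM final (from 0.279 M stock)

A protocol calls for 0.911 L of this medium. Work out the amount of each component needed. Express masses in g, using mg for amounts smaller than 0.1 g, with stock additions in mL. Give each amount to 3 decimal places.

L-proline 0.692 g; Tricine 11.479 g; HEPES 4.008 g; monosodium phosphate 11.367 g; sucrose 33.707 g; gellan gum 4.282 g; calcium chloride 7.020 mL

Working volume: 0.911 L.
L-proline: 0.076% w/v = 0.76 g/L → 0.76 × 0.911 L = 0.692 g
Tricine: 1.26% w/v = 12.6 g/L → 12.6 × 0.911 L = 11.479 g
HEPES: 0.44% w/v = 4.4 g/L → 4.4 × 0.911 L = 4.008 g
monosodium phosphate: 104 mmol/L × 119.98 g/mol × 0.911 L ÷ 1000 = 11.367 g
sucrose: 3.7% w/v = 37 g/L → 37 × 0.911 L = 33.707 g
gellan gum: 0.47 g per 100 mL × 911 mL ÷ 100 = 4.282 g
calcium chloride: dilute stock: 2.15 mM × 911 mL ÷ 279 mM = 7.020 mL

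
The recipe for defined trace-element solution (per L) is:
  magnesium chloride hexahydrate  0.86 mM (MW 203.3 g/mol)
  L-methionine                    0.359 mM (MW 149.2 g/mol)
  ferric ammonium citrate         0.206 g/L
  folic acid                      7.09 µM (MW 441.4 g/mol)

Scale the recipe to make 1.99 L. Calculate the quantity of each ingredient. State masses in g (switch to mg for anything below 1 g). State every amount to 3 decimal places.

Scale factor relative to 1 L: 1.99.
magnesium chloride hexahydrate: 0.86 mmol/L × 203.3 mg/mmol × 1.99 L = 347.928 mg
L-methionine: 0.359 mmol/L × 149.2 mg/mmol × 1.99 L = 106.590 mg
ferric ammonium citrate: 0.206 g/L × 1.99 L = 0.40994 g = 409.940 mg
folic acid: 7.09 µmol/L × 441.4 g/mol × 1.99 L ÷ 1000 = 6.228 mg

magnesium chloride hexahydrate 347.928 mg; L-methionine 106.590 mg; ferric ammonium citrate 409.940 mg; folic acid 6.228 mg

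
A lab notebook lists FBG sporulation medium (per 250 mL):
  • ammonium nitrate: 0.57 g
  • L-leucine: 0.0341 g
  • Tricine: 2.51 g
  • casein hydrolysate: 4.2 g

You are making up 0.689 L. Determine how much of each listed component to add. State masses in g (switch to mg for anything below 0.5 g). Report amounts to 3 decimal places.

ammonium nitrate 1.571 g; L-leucine 93.980 mg; Tricine 6.918 g; casein hydrolysate 11.575 g

Scale factor = 689 mL / 250 mL = 2.756.
ammonium nitrate: 0.57 g × (689 mL / 250 mL) = 1.571 g
L-leucine: 0.0341 g × (689 mL / 250 mL) = 0.0939796 g = 93.980 mg
Tricine: 2.51 g × (689 mL / 250 mL) = 6.918 g
casein hydrolysate: 4.2 g × (689 mL / 250 mL) = 11.575 g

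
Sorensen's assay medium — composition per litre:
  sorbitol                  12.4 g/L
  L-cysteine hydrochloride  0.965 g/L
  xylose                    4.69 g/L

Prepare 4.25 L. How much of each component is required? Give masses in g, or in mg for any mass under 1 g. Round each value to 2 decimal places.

Scale factor relative to 1 L: 4.25.
sorbitol: 12.4 g/L × 4.25 L = 52.70 g
L-cysteine hydrochloride: 0.965 g/L × 4.25 L = 4.10 g
xylose: 4.69 g/L × 4.25 L = 19.93 g

sorbitol 52.70 g; L-cysteine hydrochloride 4.10 g; xylose 19.93 g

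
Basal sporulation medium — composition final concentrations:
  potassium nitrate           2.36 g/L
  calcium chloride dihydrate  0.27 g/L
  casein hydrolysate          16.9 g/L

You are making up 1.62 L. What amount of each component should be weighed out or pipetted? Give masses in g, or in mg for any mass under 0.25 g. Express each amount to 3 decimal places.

Scale factor relative to 1 L: 1.62.
potassium nitrate: 2.36 g/L × 1.62 L = 3.823 g
calcium chloride dihydrate: 0.27 g/L × 1.62 L = 0.437 g
casein hydrolysate: 16.9 g/L × 1.62 L = 27.378 g

potassium nitrate 3.823 g; calcium chloride dihydrate 0.437 g; casein hydrolysate 27.378 g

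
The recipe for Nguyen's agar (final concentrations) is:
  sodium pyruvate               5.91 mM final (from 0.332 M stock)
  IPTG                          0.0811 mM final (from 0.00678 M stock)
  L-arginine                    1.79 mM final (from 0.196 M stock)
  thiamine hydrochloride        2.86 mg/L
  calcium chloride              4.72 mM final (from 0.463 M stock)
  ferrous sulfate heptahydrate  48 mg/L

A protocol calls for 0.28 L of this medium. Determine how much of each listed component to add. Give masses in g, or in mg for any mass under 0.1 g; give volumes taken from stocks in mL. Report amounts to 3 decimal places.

sodium pyruvate 4.984 mL; IPTG 3.349 mL; L-arginine 2.557 mL; thiamine hydrochloride 0.801 mg; calcium chloride 2.854 mL; ferrous sulfate heptahydrate 13.440 mg

Working volume: 0.28 L.
sodium pyruvate: C1V1 = C2V2 → 5.91 mM × 280 mL ÷ 332 mM = 4.984 mL
IPTG: C1V1 = C2V2 → 0.0811 mM × 280 mL ÷ 6.78 mM = 3.349 mL
L-arginine: V = C2·V2/C1 = 1.79 mM × 280 mL ÷ 196 mM = 2.557 mL
thiamine hydrochloride: 2.86 mg/L × 0.28 L = 0.801 mg
calcium chloride: dilute stock: 4.72 mM × 280 mL ÷ 463 mM = 2.854 mL
ferrous sulfate heptahydrate: 48 mg/L × 0.28 L = 13.440 mg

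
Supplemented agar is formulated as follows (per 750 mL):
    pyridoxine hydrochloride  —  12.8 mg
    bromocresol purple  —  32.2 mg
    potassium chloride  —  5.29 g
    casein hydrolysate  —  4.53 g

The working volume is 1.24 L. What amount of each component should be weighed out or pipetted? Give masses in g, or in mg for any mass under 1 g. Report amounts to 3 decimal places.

pyridoxine hydrochloride 21.163 mg; bromocresol purple 53.237 mg; potassium chloride 8.746 g; casein hydrolysate 7.490 g

Scale factor = 1240 mL / 750 mL = 1.65333.
pyridoxine hydrochloride: 12.8 mg × (1240 mL / 750 mL) = 21.163 mg
bromocresol purple: 32.2 mg × (1240 mL / 750 mL) = 53.237 mg
potassium chloride: 5.29 g × (1240 mL / 750 mL) = 8.746 g
casein hydrolysate: 4.53 g × (1240 mL / 750 mL) = 7.490 g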